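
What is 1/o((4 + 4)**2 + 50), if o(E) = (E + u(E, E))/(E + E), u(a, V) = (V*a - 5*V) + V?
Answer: 2/111 ≈ 0.018018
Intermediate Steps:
u(a, V) = -4*V + V*a (u(a, V) = (-5*V + V*a) + V = -4*V + V*a)
o(E) = (E + E*(-4 + E))/(2*E) (o(E) = (E + E*(-4 + E))/(E + E) = (E + E*(-4 + E))/((2*E)) = (E + E*(-4 + E))*(1/(2*E)) = (E + E*(-4 + E))/(2*E))
1/o((4 + 4)**2 + 50) = 1/(-3/2 + ((4 + 4)**2 + 50)/2) = 1/(-3/2 + (8**2 + 50)/2) = 1/(-3/2 + (64 + 50)/2) = 1/(-3/2 + (1/2)*114) = 1/(-3/2 + 57) = 1/(111/2) = 2/111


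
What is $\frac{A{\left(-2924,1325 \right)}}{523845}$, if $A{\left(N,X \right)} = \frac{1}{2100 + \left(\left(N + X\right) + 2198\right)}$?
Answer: $\frac{1}{1413857655} \approx 7.0728 \cdot 10^{-10}$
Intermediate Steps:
$A{\left(N,X \right)} = \frac{1}{4298 + N + X}$ ($A{\left(N,X \right)} = \frac{1}{2100 + \left(2198 + N + X\right)} = \frac{1}{4298 + N + X}$)
$\frac{A{\left(-2924,1325 \right)}}{523845} = \frac{1}{\left(4298 - 2924 + 1325\right) 523845} = \frac{1}{2699} \cdot \frac{1}{523845} = \frac{1}{1413857655}$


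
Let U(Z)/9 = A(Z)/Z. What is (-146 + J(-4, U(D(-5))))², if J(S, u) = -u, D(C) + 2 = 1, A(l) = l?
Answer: 24025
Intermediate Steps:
D(C) = -1 (D(C) = -2 + 1 = -1)
U(Z) = 9 (U(Z) = 9*(Z/Z) = 9*1 = 9)
(-146 + J(-4, U(D(-5))))² = (-146 - 1*9)² = (-146 - 9)² = (-155)² = 24025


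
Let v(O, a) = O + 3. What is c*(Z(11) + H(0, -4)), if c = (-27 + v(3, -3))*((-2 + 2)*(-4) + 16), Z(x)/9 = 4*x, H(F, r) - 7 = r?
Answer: -134064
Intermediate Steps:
H(F, r) = 7 + r
Z(x) = 36*x (Z(x) = 9*(4*x) = 36*x)
v(O, a) = 3 + O
c = -336 (c = (-27 + (3 + 3))*((-2 + 2)*(-4) + 16) = (-27 + 6)*(0*(-4) + 16) = -21*(0 + 16) = -21*16 = -336)
c*(Z(11) + H(0, -4)) = -336*(36*11 + (7 - 4)) = -336*(396 + 3) = -336*399 = -134064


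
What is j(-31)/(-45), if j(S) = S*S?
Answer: -961/45 ≈ -21.356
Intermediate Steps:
j(S) = S²
j(-31)/(-45) = (-31)²/(-45) = 961*(-1/45) = -961/45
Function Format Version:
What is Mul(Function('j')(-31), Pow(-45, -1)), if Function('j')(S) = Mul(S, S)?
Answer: Rational(-961, 45) ≈ -21.356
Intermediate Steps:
Function('j')(S) = Pow(S, 2)
Mul(Function('j')(-31), Pow(-45, -1)) = Mul(Pow(-31, 2), Pow(-45, -1)) = Mul(961, Rational(-1, 45)) = Rational(-961, 45)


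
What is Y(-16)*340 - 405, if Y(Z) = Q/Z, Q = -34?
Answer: 635/2 ≈ 317.50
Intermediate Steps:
Y(Z) = -34/Z
Y(-16)*340 - 405 = -34/(-16)*340 - 405 = -34*(-1/16)*340 - 405 = (17/8)*340 - 405 = 1445/2 - 405 = 635/2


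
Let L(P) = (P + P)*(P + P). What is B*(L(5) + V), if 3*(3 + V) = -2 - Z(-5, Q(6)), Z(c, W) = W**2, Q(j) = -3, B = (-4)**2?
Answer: 4480/3 ≈ 1493.3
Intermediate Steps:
B = 16
L(P) = 4*P**2 (L(P) = (2*P)*(2*P) = 4*P**2)
V = -20/3 (V = -3 + (-2 - 1*(-3)**2)/3 = -3 + (-2 - 1*9)/3 = -3 + (-2 - 9)/3 = -3 + (1/3)*(-11) = -3 - 11/3 = -20/3 ≈ -6.6667)
B*(L(5) + V) = 16*(4*5**2 - 20/3) = 16*(4*25 - 20/3) = 16*(100 - 20/3) = 16*(280/3) = 4480/3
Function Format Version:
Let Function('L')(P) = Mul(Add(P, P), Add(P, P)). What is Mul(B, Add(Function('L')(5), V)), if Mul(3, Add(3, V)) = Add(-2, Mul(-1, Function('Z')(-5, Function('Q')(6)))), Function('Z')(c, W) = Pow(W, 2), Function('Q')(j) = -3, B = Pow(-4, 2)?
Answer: Rational(4480, 3) ≈ 1493.3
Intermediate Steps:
B = 16
Function('L')(P) = Mul(4, Pow(P, 2)) (Function('L')(P) = Mul(Mul(2, P), Mul(2, P)) = Mul(4, Pow(P, 2)))
V = Rational(-20, 3) (V = Add(-3, Mul(Rational(1, 3), Add(-2, Mul(-1, Pow(-3, 2))))) = Add(-3, Mul(Rational(1, 3), Add(-2, Mul(-1, 9)))) = Add(-3, Mul(Rational(1, 3), Add(-2, -9))) = Add(-3, Mul(Rational(1, 3), -11)) = Add(-3, Rational(-11, 3)) = Rational(-20, 3) ≈ -6.6667)
Mul(B, Add(Function('L')(5), V)) = Mul(16, Add(Mul(4, Pow(5, 2)), Rational(-20, 3))) = Mul(16, Add(Mul(4, 25), Rational(-20, 3))) = Mul(16, Add(100, Rational(-20, 3))) = Mul(16, Rational(280, 3)) = Rational(4480, 3)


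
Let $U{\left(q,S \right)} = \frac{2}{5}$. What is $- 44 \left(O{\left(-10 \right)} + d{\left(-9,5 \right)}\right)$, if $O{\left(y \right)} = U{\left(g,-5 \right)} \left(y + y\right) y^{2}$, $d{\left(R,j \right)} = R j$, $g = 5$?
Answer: $37180$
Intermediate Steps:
$U{\left(q,S \right)} = \frac{2}{5}$ ($U{\left(q,S \right)} = 2 \cdot \frac{1}{5} = \frac{2}{5}$)
$O{\left(y \right)} = \frac{4 y^{3}}{5}$ ($O{\left(y \right)} = \frac{2 \left(y + y\right)}{5} y^{2} = \frac{2 \cdot 2 y}{5} y^{2} = \frac{4 y}{5} y^{2} = \frac{4 y^{3}}{5}$)
$- 44 \left(O{\left(-10 \right)} + d{\left(-9,5 \right)}\right) = - 44 \left(\frac{4 \left(-10\right)^{3}}{5} - 45\right) = - 44 \left(\frac{4}{5} \left(-1000\right) - 45\right) = - 44 \left(-800 - 45\right) = \left(-44\right) \left(-845\right) = 37180$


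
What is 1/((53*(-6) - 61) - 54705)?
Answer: -1/55084 ≈ -1.8154e-5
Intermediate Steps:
1/((53*(-6) - 61) - 54705) = 1/((-318 - 61) - 54705) = 1/(-379 - 54705) = 1/(-55084) = -1/55084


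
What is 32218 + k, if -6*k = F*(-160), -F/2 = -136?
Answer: 118414/3 ≈ 39471.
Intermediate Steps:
F = 272 (F = -2*(-136) = 272)
k = 21760/3 (k = -136*(-160)/3 = -⅙*(-43520) = 21760/3 ≈ 7253.3)
32218 + k = 32218 + 21760/3 = 118414/3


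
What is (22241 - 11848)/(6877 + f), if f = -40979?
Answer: -10393/34102 ≈ -0.30476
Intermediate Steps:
(22241 - 11848)/(6877 + f) = (22241 - 11848)/(6877 - 40979) = 10393/(-34102) = 10393*(-1/34102) = -10393/34102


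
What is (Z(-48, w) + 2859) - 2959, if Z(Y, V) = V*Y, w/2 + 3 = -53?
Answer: 5276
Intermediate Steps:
w = -112 (w = -6 + 2*(-53) = -6 - 106 = -112)
(Z(-48, w) + 2859) - 2959 = (-112*(-48) + 2859) - 2959 = (5376 + 2859) - 2959 = 8235 - 2959 = 5276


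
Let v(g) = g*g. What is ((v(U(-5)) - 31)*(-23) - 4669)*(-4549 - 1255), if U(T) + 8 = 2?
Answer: 27766336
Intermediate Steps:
U(T) = -6 (U(T) = -8 + 2 = -6)
v(g) = g²
((v(U(-5)) - 31)*(-23) - 4669)*(-4549 - 1255) = (((-6)² - 31)*(-23) - 4669)*(-4549 - 1255) = ((36 - 31)*(-23) - 4669)*(-5804) = (5*(-23) - 4669)*(-5804) = (-115 - 4669)*(-5804) = -4784*(-5804) = 27766336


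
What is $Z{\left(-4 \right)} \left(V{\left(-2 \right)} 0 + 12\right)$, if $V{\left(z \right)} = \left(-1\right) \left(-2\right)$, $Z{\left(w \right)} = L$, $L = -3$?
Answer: $-36$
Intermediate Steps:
$Z{\left(w \right)} = -3$
$V{\left(z \right)} = 2$
$Z{\left(-4 \right)} \left(V{\left(-2 \right)} 0 + 12\right) = - 3 \left(2 \cdot 0 + 12\right) = - 3 \left(0 + 12\right) = \left(-3\right) 12 = -36$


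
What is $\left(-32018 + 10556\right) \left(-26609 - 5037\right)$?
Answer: $679186452$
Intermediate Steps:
$\left(-32018 + 10556\right) \left(-26609 - 5037\right) = - 21462 \left(-26609 - 5037\right) = \left(-21462\right) \left(-31646\right) = 679186452$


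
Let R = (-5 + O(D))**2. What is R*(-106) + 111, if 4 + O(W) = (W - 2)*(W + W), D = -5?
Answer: -394315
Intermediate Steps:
O(W) = -4 + 2*W*(-2 + W) (O(W) = -4 + (W - 2)*(W + W) = -4 + (-2 + W)*(2*W) = -4 + 2*W*(-2 + W))
R = 3721 (R = (-5 + (-4 - 4*(-5) + 2*(-5)**2))**2 = (-5 + (-4 + 20 + 2*25))**2 = (-5 + (-4 + 20 + 50))**2 = (-5 + 66)**2 = 61**2 = 3721)
R*(-106) + 111 = 3721*(-106) + 111 = -394426 + 111 = -394315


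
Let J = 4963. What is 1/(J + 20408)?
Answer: 1/25371 ≈ 3.9415e-5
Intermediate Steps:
1/(J + 20408) = 1/(4963 + 20408) = 1/25371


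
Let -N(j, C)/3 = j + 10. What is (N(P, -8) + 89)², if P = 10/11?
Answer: 383161/121 ≈ 3166.6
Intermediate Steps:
P = 10/11 (P = 10*(1/11) = 10/11 ≈ 0.90909)
N(j, C) = -30 - 3*j (N(j, C) = -3*(j + 10) = -3*(10 + j) = -30 - 3*j)
(N(P, -8) + 89)² = ((-30 - 3*10/11) + 89)² = ((-30 - 30/11) + 89)² = (-360/11 + 89)² = (619/11)² = 383161/121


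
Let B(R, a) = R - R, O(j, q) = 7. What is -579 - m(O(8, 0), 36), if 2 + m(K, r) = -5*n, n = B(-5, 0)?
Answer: -577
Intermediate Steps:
B(R, a) = 0
n = 0
m(K, r) = -2 (m(K, r) = -2 - 5*0 = -2 + 0 = -2)
-579 - m(O(8, 0), 36) = -579 - 1*(-2) = -579 + 2 = -577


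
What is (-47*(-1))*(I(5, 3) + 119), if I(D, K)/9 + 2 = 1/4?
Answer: 19411/4 ≈ 4852.8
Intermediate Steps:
I(D, K) = -63/4 (I(D, K) = -18 + 9*(1/4) = -18 + 9/4 = -63/4)
(-47*(-1))*(I(5, 3) + 119) = (-47*(-1))*(-63/4 + 119) = 47*(413/4) = 19411/4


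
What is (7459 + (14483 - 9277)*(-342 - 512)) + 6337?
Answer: -4432128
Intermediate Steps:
(7459 + (14483 - 9277)*(-342 - 512)) + 6337 = (7459 + 5206*(-854)) + 6337 = (7459 - 4445924) + 6337 = -4438465 + 6337 = -4432128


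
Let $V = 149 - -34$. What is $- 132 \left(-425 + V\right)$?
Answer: $31944$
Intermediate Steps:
$V = 183$ ($V = 149 + 34 = 183$)
$- 132 \left(-425 + V\right) = - 132 \left(-425 + 183\right) = \left(-132\right) \left(-242\right) = 31944$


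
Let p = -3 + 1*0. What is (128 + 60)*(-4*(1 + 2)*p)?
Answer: 6768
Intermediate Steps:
p = -3 (p = -3 + 0 = -3)
(128 + 60)*(-4*(1 + 2)*p) = (128 + 60)*(-4*(1 + 2)*(-3)) = 188*(-12*(-3)) = 188*(-4*(-9)) = 188*36 = 6768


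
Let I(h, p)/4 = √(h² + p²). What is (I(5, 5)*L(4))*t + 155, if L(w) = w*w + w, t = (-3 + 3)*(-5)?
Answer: 155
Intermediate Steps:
t = 0 (t = 0*(-5) = 0)
L(w) = w + w² (L(w) = w² + w = w + w²)
I(h, p) = 4*√(h² + p²)
(I(5, 5)*L(4))*t + 155 = ((4*√(5² + 5²))*(4*(1 + 4)))*0 + 155 = ((4*√(25 + 25))*(4*5))*0 + 155 = ((4*√50)*20)*0 + 155 = ((4*(5*√2))*20)*0 + 155 = ((20*√2)*20)*0 + 155 = (400*√2)*0 + 155 = 0 + 155 = 155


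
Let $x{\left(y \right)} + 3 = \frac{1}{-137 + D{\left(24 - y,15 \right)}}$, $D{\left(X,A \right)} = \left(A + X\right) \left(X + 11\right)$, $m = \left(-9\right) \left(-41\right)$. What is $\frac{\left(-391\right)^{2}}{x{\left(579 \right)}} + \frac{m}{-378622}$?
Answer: $- \frac{8498053175142539}{166758001948} \approx -50960.0$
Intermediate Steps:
$m = 369$
$D{\left(X,A \right)} = \left(11 + X\right) \left(A + X\right)$ ($D{\left(X,A \right)} = \left(A + X\right) \left(11 + X\right) = \left(11 + X\right) \left(A + X\right)$)
$x{\left(y \right)} = -3 + \frac{1}{652 + \left(24 - y\right)^{2} - 26 y}$ ($x{\left(y \right)} = -3 + \frac{1}{-137 + \left(\left(24 - y\right)^{2} + 11 \cdot 15 + 11 \left(24 - y\right) + 15 \left(24 - y\right)\right)} = -3 + \frac{1}{-137 + \left(\left(24 - y\right)^{2} + 165 - \left(-264 + 11 y\right) - \left(-360 + 15 y\right)\right)} = -3 + \frac{1}{-137 + \left(789 + \left(24 - y\right)^{2} - 26 y\right)} = -3 + \frac{1}{652 + \left(24 - y\right)^{2} - 26 y}$)
$\frac{\left(-391\right)^{2}}{x{\left(579 \right)}} + \frac{m}{-378622} = \frac{\left(-391\right)^{2}}{\frac{1}{1228 + 579^{2} - 42846} \left(-3683 - 3 \cdot 579^{2} + 222 \cdot 579\right)} + \frac{369}{-378622} = \frac{152881}{\frac{1}{1228 + 335241 - 42846} \left(-3683 - 1005723 + 128538\right)} + 369 \left(- \frac{1}{378622}\right) = \frac{152881}{\frac{1}{293623} \left(-3683 - 1005723 + 128538\right)} - \frac{369}{378622} = \frac{152881}{\frac{1}{293623} \left(-880868\right)} - \frac{369}{378622} = \frac{152881}{- \frac{880868}{293623}} - \frac{369}{378622} = 152881 \left(- \frac{293623}{880868}\right) - \frac{369}{378622} = - \frac{44889377863}{880868} - \frac{369}{378622} = - \frac{8498053175142539}{166758001948}$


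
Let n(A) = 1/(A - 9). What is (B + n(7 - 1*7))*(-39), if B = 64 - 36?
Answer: -3263/3 ≈ -1087.7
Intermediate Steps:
B = 28
n(A) = 1/(-9 + A)
(B + n(7 - 1*7))*(-39) = (28 + 1/(-9 + (7 - 1*7)))*(-39) = (28 + 1/(-9 + (7 - 7)))*(-39) = (28 + 1/(-9 + 0))*(-39) = (28 + 1/(-9))*(-39) = (28 - ⅑)*(-39) = (251/9)*(-39) = -3263/3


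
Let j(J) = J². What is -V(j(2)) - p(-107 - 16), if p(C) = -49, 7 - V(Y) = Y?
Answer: 46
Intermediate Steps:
V(Y) = 7 - Y
-V(j(2)) - p(-107 - 16) = -(7 - 1*2²) - 1*(-49) = -(7 - 1*4) + 49 = -(7 - 4) + 49 = -1*3 + 49 = -3 + 49 = 46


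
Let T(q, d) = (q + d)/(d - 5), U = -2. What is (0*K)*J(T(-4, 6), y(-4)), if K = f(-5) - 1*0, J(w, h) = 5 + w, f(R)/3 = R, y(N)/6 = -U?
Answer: 0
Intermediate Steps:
y(N) = 12 (y(N) = 6*(-1*(-2)) = 6*2 = 12)
f(R) = 3*R
T(q, d) = (d + q)/(-5 + d)
K = -15 (K = 3*(-5) - 1*0 = -15 + 0 = -15)
(0*K)*J(T(-4, 6), y(-4)) = (0*(-15))*(5 + (6 - 4)/(-5 + 6)) = 0*(5 + 2/1) = 0*(5 + 1*2) = 0*(5 + 2) = 0*7 = 0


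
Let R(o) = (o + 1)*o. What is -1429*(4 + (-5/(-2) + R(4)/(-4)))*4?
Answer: -8574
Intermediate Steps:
R(o) = o*(1 + o) (R(o) = (1 + o)*o = o*(1 + o))
-1429*(4 + (-5/(-2) + R(4)/(-4)))*4 = -1429*(4 + (-5/(-2) + (4*(1 + 4))/(-4)))*4 = -1429*(4 + (-5*(-½) + (4*5)*(-¼)))*4 = -1429*(4 + (5/2 + 20*(-¼)))*4 = -1429*(4 + (5/2 - 5))*4 = -1429*(4 - 5/2)*4 = -4287*4/2 = -1429*6 = -8574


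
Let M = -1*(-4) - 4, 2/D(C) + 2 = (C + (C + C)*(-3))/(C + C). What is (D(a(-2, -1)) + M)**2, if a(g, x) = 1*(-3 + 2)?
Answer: 16/81 ≈ 0.19753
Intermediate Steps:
a(g, x) = -1 (a(g, x) = 1*(-1) = -1)
D(C) = -4/9 (D(C) = 2/(-2 + (C + (C + C)*(-3))/(C + C)) = 2/(-2 + (C + (2*C)*(-3))/((2*C))) = 2/(-2 + (C - 6*C)*(1/(2*C))) = 2/(-2 + (-5*C)*(1/(2*C))) = 2/(-2 - 5/2) = 2/(-9/2) = 2*(-2/9) = -4/9)
M = 0 (M = 4 - 4 = 0)
(D(a(-2, -1)) + M)**2 = (-4/9 + 0)**2 = (-4/9)**2 = 16/81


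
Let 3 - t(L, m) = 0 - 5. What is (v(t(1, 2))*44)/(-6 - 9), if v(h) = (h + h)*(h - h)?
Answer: 0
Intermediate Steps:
t(L, m) = 8 (t(L, m) = 3 - (0 - 5) = 3 - 1*(-5) = 3 + 5 = 8)
v(h) = 0 (v(h) = (2*h)*0 = 0)
(v(t(1, 2))*44)/(-6 - 9) = (0*44)/(-6 - 9) = 0/(-15) = 0*(-1/15) = 0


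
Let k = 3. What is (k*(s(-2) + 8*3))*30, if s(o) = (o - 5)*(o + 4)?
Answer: 900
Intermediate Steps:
s(o) = (-5 + o)*(4 + o)
(k*(s(-2) + 8*3))*30 = (3*((-20 + (-2)² - 1*(-2)) + 8*3))*30 = (3*((-20 + 4 + 2) + 24))*30 = (3*(-14 + 24))*30 = (3*10)*30 = 30*30 = 900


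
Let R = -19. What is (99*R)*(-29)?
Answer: 54549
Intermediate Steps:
(99*R)*(-29) = (99*(-19))*(-29) = -1881*(-29) = 54549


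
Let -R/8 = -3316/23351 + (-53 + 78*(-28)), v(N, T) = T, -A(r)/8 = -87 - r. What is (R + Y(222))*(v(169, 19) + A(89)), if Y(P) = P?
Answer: 603763622942/23351 ≈ 2.5856e+7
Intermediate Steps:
A(r) = 696 + 8*r (A(r) = -8*(-87 - r) = 696 + 8*r)
R = 417916024/23351 (R = -8*(-3316/23351 + (-53 + 78*(-28))) = -8*(-3316*1/23351 + (-53 - 2184)) = -8*(-3316/23351 - 2237) = -8*(-52239503/23351) = 417916024/23351 ≈ 17897.)
(R + Y(222))*(v(169, 19) + A(89)) = (417916024/23351 + 222)*(19 + (696 + 8*89)) = 423099946*(19 + (696 + 712))/23351 = 423099946*(19 + 1408)/23351 = (423099946/23351)*1427 = 603763622942/23351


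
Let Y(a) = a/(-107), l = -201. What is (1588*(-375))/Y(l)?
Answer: -21239500/67 ≈ -3.1701e+5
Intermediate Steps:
Y(a) = -a/107 (Y(a) = a*(-1/107) = -a/107)
(1588*(-375))/Y(l) = (1588*(-375))/((-1/107*(-201))) = -595500/201/107 = -595500*107/201 = -21239500/67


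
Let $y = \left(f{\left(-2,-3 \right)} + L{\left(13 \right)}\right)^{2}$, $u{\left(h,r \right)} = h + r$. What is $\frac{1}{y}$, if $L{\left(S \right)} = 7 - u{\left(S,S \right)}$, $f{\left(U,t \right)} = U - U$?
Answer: $\frac{1}{361} \approx 0.0027701$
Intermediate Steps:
$f{\left(U,t \right)} = 0$
$L{\left(S \right)} = 7 - 2 S$ ($L{\left(S \right)} = 7 - \left(S + S\right) = 7 - 2 S$)
$y = 361$ ($y = \left(0 + \left(7 - 26\right)\right)^{2} = \left(0 - 19\right)^{2} = \left(-19\right)^{2} = 361$)
$\frac{1}{y} = \frac{1}{361}$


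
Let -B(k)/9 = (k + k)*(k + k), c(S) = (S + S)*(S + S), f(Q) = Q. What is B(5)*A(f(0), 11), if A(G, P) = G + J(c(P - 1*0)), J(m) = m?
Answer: -435600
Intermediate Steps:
c(S) = 4*S**2 (c(S) = (2*S)*(2*S) = 4*S**2)
B(k) = -36*k**2 (B(k) = -9*(k + k)*(k + k) = -9*2*k*2*k = -36*k**2)
A(G, P) = G + 4*P**2 (A(G, P) = G + 4*(P - 1*0)**2 = G + 4*(P + 0)**2 = G + 4*P**2)
B(5)*A(f(0), 11) = (-36*5**2)*(0 + 4*11**2) = (-36*25)*(0 + 4*121) = -900*(0 + 484) = -900*484 = -435600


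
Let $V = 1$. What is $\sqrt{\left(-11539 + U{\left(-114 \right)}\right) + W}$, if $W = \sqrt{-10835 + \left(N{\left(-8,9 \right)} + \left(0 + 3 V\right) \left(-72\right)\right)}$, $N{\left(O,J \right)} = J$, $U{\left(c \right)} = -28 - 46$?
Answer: $\sqrt{-11613 + i \sqrt{11042}} \approx 0.4875 + 107.76 i$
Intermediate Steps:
$U{\left(c \right)} = -74$
$W = i \sqrt{11042}$ ($W = \sqrt{-10835 + \left(9 + \left(0 + 3 \cdot 1\right) \left(-72\right)\right)} = \sqrt{-10835 + \left(9 + \left(0 + 3\right) \left(-72\right)\right)} = \sqrt{-10835 + \left(9 + 3 \left(-72\right)\right)} = \sqrt{-10835 + \left(9 - 216\right)} = \sqrt{-10835 - 207} = \sqrt{-11042} = i \sqrt{11042} \approx 105.08 i$)
$\sqrt{\left(-11539 + U{\left(-114 \right)}\right) + W} = \sqrt{\left(-11539 - 74\right) + i \sqrt{11042}} = \sqrt{-11613 + i \sqrt{11042}}$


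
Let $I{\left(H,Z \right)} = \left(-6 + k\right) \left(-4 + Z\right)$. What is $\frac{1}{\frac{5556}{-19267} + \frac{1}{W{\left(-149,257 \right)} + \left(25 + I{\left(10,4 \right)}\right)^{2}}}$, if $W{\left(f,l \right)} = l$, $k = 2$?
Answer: $- \frac{16993494}{4881125} \approx -3.4815$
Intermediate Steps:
$I{\left(H,Z \right)} = 16 - 4 Z$ ($I{\left(H,Z \right)} = \left(-6 + 2\right) \left(-4 + Z\right) = - 4 \left(-4 + Z\right) = 16 - 4 Z$)
$\frac{1}{\frac{5556}{-19267} + \frac{1}{W{\left(-149,257 \right)} + \left(25 + I{\left(10,4 \right)}\right)^{2}}} = \frac{1}{\frac{5556}{-19267} + \frac{1}{257 + \left(25 + \left(16 - 16\right)\right)^{2}}} = \frac{1}{5556 \left(- \frac{1}{19267}\right) + \frac{1}{257 + \left(25 + \left(16 - 16\right)\right)^{2}}} = \frac{1}{- \frac{5556}{19267} + \frac{1}{257 + \left(25 + 0\right)^{2}}} = \frac{1}{- \frac{5556}{19267} + \frac{1}{257 + 25^{2}}} = \frac{1}{- \frac{5556}{19267} + \frac{1}{257 + 625}} = \frac{1}{- \frac{5556}{19267} + \frac{1}{882}} = \frac{1}{- \frac{4881125}{16993494}} = - \frac{16993494}{4881125}$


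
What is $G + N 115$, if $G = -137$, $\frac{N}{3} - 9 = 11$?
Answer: $6763$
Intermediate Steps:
$N = 60$ ($N = 27 + 3 \cdot 11 = 27 + 33 = 60$)
$G + N 115 = -137 + 60 \cdot 115 = -137 + 6900 = 6763$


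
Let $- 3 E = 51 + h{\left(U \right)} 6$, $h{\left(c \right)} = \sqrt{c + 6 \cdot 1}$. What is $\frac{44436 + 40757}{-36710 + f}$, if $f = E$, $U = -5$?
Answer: $- \frac{85193}{36729} \approx -2.3195$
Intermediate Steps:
$h{\left(c \right)} = \sqrt{6 + c}$ ($h{\left(c \right)} = \sqrt{c + 6} = \sqrt{6 + c}$)
$E = -19$ ($E = - \frac{51 + \sqrt{6 - 5} \cdot 6}{3} = - \frac{51 + \sqrt{1} \cdot 6}{3} = - \frac{51 + 1 \cdot 6}{3} = - \frac{51 + 6}{3} = \left(- \frac{1}{3}\right) 57 = -19$)
$f = -19$
$\frac{44436 + 40757}{-36710 + f} = \frac{44436 + 40757}{-36710 - 19} = \frac{85193}{-36729} = 85193 \left(- \frac{1}{36729}\right) = - \frac{85193}{36729}$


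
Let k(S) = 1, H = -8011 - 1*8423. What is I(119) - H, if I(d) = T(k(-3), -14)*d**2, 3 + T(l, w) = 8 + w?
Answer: -111015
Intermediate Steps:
H = -16434 (H = -8011 - 8423 = -16434)
T(l, w) = 5 + w (T(l, w) = -3 + (8 + w) = 5 + w)
I(d) = -9*d**2 (I(d) = (5 - 14)*d**2 = -9*d**2)
I(119) - H = -9*119**2 - 1*(-16434) = -9*14161 + 16434 = -127449 + 16434 = -111015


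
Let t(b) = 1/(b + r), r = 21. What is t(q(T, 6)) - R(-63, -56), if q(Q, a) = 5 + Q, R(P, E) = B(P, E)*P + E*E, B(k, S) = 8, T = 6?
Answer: -84223/32 ≈ -2632.0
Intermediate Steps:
R(P, E) = E² + 8*P (R(P, E) = 8*P + E*E = 8*P + E² = E² + 8*P)
t(b) = 1/(21 + b) (t(b) = 1/(b + 21) = 1/(21 + b))
t(q(T, 6)) - R(-63, -56) = 1/(21 + (5 + 6)) - ((-56)² + 8*(-63)) = 1/(21 + 11) - (3136 - 504) = 1/32 - 1*2632 = 1/32 - 2632 = -84223/32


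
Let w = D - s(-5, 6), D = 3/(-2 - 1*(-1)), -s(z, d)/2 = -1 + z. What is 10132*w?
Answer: -151980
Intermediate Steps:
s(z, d) = 2 - 2*z (s(z, d) = -2*(-1 + z) = 2 - 2*z)
D = -3 (D = 3/(-2 + 1) = 3/(-1) = 3*(-1) = -3)
w = -15 (w = -3 - (2 - 2*(-5)) = -3 - (2 + 10) = -3 - 1*12 = -3 - 12 = -15)
10132*w = 10132*(-15) = -151980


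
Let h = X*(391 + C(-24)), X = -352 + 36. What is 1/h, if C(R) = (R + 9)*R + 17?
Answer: -1/242688 ≈ -4.1205e-6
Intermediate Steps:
X = -316
C(R) = 17 + R*(9 + R) (C(R) = (9 + R)*R + 17 = R*(9 + R) + 17 = 17 + R*(9 + R))
h = -242688 (h = -316*(391 + (17 + (-24)² + 9*(-24))) = -316*(391 + (17 + 576 - 216)) = -316*(391 + 377) = -316*768 = -242688)
1/h = 1/(-242688) = -1/242688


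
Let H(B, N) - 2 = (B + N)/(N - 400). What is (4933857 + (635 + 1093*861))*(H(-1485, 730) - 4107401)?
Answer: -1592798014369025/66 ≈ -2.4133e+13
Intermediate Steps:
H(B, N) = 2 + (B + N)/(-400 + N) (H(B, N) = 2 + (B + N)/(N - 400) = 2 + (B + N)/(-400 + N))
(4933857 + (635 + 1093*861))*(H(-1485, 730) - 4107401) = (4933857 + (635 + 1093*861))*((-800 - 1485 + 3*730)/(-400 + 730) - 4107401) = (4933857 + (635 + 941073))*((-800 - 1485 + 2190)/330 - 4107401) = (4933857 + 941708)*((1/330)*(-95) - 4107401) = 5875565*(-19/66 - 4107401) = 5875565*(-271088485/66) = -1592798014369025/66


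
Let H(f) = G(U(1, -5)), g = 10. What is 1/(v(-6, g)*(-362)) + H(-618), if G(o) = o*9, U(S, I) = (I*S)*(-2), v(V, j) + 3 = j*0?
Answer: 97741/1086 ≈ 90.001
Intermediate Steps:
v(V, j) = -3 (v(V, j) = -3 + j*0 = -3 + 0 = -3)
U(S, I) = -2*I*S
G(o) = 9*o
H(f) = 90 (H(f) = 9*(-2*(-5)*1) = 9*10 = 90)
1/(v(-6, g)*(-362)) + H(-618) = 1/(-3*(-362)) + 90 = 1/1086 + 90 = 97741/1086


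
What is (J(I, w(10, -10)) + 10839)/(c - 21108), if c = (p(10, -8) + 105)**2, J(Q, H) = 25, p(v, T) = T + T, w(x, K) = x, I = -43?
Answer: -10864/13187 ≈ -0.82384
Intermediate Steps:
p(v, T) = 2*T
c = 7921 (c = (2*(-8) + 105)**2 = (-16 + 105)**2 = 89**2 = 7921)
(J(I, w(10, -10)) + 10839)/(c - 21108) = (25 + 10839)/(7921 - 21108) = 10864/(-13187) = 10864*(-1/13187) = -10864/13187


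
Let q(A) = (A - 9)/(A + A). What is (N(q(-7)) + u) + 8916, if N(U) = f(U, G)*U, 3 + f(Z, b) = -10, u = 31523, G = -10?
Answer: 282969/7 ≈ 40424.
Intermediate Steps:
q(A) = (-9 + A)/(2*A) (q(A) = (-9 + A)/((2*A)) = (-9 + A)*(1/(2*A)) = (-9 + A)/(2*A))
f(Z, b) = -13 (f(Z, b) = -3 - 10 = -13)
N(U) = -13*U
(N(q(-7)) + u) + 8916 = (-13*(-9 - 7)/(2*(-7)) + 31523) + 8916 = (-13*(-1)*(-16)/(2*7) + 31523) + 8916 = (-13*8/7 + 31523) + 8916 = (-104/7 + 31523) + 8916 = 220557/7 + 8916 = 282969/7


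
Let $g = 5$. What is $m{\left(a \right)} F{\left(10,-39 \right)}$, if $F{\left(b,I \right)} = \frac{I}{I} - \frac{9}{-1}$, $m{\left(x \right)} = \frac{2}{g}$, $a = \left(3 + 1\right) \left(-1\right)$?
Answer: $4$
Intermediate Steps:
$a = -4$ ($a = 4 \left(-1\right) = -4$)
$m{\left(x \right)} = \frac{2}{5}$
$F{\left(b,I \right)} = 10$ ($F{\left(b,I \right)} = 1 - -9 = 1 + 9 = 10$)
$m{\left(a \right)} F{\left(10,-39 \right)} = \frac{2}{5} \cdot 10 = 4$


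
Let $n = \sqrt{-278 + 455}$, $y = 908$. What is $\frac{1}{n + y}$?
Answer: $\frac{908}{824287} - \frac{\sqrt{177}}{824287} \approx 0.0010854$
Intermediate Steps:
$n = \sqrt{177} \approx 13.304$
$\frac{1}{n + y} = \frac{1}{\sqrt{177} + 908} = \frac{1}{908 + \sqrt{177}}$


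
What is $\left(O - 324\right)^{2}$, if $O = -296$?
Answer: $384400$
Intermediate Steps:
$\left(O - 324\right)^{2} = \left(-296 - 324\right)^{2} = \left(-620\right)^{2} = 384400$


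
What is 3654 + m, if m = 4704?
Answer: 8358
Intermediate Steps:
3654 + m = 3654 + 4704 = 8358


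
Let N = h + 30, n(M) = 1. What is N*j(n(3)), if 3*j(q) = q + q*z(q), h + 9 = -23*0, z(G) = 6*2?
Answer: 91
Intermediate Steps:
z(G) = 12
h = -9 (h = -9 - 23*0 = -9 + 0 = -9)
j(q) = 13*q/3 (j(q) = (q + q*12)/3 = (q + 12*q)/3 = (13*q)/3 = 13*q/3)
N = 21 (N = -9 + 30 = 21)
N*j(n(3)) = 21*((13/3)*1) = 21*(13/3) = 91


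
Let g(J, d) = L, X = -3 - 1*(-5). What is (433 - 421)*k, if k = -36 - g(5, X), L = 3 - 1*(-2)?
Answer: -492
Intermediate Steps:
X = 2 (X = -3 + 5 = 2)
L = 5 (L = 3 + 2 = 5)
g(J, d) = 5
k = -41 (k = -36 - 1*5 = -36 - 5 = -41)
(433 - 421)*k = (433 - 421)*(-41) = 12*(-41) = -492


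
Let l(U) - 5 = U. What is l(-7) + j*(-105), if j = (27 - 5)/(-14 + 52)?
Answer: -1193/19 ≈ -62.789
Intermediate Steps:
j = 11/19 (j = 22/38 = 22*(1/38) = 11/19 ≈ 0.57895)
l(U) = 5 + U
l(-7) + j*(-105) = (5 - 7) + (11/19)*(-105) = -2 - 1155/19 = -1193/19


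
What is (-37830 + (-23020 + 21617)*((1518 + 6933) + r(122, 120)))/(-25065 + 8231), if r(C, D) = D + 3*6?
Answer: 12088197/16834 ≈ 718.08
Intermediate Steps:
r(C, D) = 18 + D (r(C, D) = D + 18 = 18 + D)
(-37830 + (-23020 + 21617)*((1518 + 6933) + r(122, 120)))/(-25065 + 8231) = (-37830 + (-23020 + 21617)*((1518 + 6933) + (18 + 120)))/(-25065 + 8231) = (-37830 - 1403*(8451 + 138))/(-16834) = (-37830 - 1403*8589)*(-1/16834) = (-37830 - 12050367)*(-1/16834) = -12088197*(-1/16834) = 12088197/16834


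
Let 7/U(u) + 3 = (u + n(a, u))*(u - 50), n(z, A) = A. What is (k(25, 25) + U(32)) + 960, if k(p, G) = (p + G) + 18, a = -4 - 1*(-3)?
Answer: 169619/165 ≈ 1028.0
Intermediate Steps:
a = -1 (a = -4 + 3 = -1)
k(p, G) = 18 + G + p (k(p, G) = (G + p) + 18 = 18 + G + p)
U(u) = 7/(-3 + 2*u*(-50 + u)) (U(u) = 7/(-3 + (u + u)*(u - 50)) = 7/(-3 + (2*u)*(-50 + u)) = 7/(-3 + 2*u*(-50 + u)))
(k(25, 25) + U(32)) + 960 = ((18 + 25 + 25) + 7/(-3 - 100*32 + 2*32²)) + 960 = (68 + 7/(-3 - 3200 + 2*1024)) + 960 = (68 + 7/(-3 - 3200 + 2048)) + 960 = (68 + 7/(-1155)) + 960 = (68 + 7*(-1/1155)) + 960 = (68 - 1/165) + 960 = 11219/165 + 960 = 169619/165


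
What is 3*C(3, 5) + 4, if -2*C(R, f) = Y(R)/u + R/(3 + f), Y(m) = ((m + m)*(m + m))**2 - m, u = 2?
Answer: -15461/16 ≈ -966.31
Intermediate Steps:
Y(m) = -m + 16*m**4 (Y(m) = ((2*m)*(2*m))**2 - m = (4*m**2)**2 - m = 16*m**4 - m = -m + 16*m**4)
C(R, f) = -4*R**4 + R/4 - R/(2*(3 + f)) (C(R, f) = -((-R + 16*R**4)/2 + R/(3 + f))/2 = -((-R + 16*R**4)*(1/2) + R/(3 + f))/2 = -((8*R**4 - R/2) + R/(3 + f))/2 = -(8*R**4 - R/2 + R/(3 + f))/2 = -4*R**4 + R/4 - R/(2*(3 + f)))
3*C(3, 5) + 4 = 3*((1/4)*3*(1 - 48*3**3 - 1*5*(-1 + 16*3**3))/(3 + 5)) + 4 = 3*((1/4)*3*(1 - 48*27 - 1*5*(-1 + 16*27))/8) + 4 = 3*((1/4)*3*(1/8)*(1 - 1296 - 1*5*(-1 + 432))) + 4 = 3*((1/4)*3*(1/8)*(1 - 1296 - 1*5*431)) + 4 = 3*((1/4)*3*(1/8)*(1 - 1296 - 2155)) + 4 = 3*((1/4)*3*(1/8)*(-3450)) + 4 = 3*(-5175/16) + 4 = -15525/16 + 4 = -15461/16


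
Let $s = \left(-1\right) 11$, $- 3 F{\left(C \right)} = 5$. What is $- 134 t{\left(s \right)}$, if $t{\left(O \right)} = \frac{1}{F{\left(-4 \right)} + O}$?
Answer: $\frac{201}{19} \approx 10.579$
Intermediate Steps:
$F{\left(C \right)} = - \frac{5}{3}$ ($F{\left(C \right)} = \left(- \frac{1}{3}\right) 5 = - \frac{5}{3}$)
$s = -11$
$t{\left(O \right)} = \frac{1}{- \frac{5}{3} + O}$
$- 134 t{\left(s \right)} = - 134 \frac{3}{-5 + 3 \left(-11\right)} = - 134 \frac{3}{-5 - 33} = - 134 \frac{3}{-38} = - 134 \cdot 3 \left(- \frac{1}{38}\right) = \left(-134\right) \left(- \frac{3}{38}\right) = \frac{201}{19}$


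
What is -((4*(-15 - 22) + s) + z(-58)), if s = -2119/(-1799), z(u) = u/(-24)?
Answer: 3117425/21588 ≈ 144.41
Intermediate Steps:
z(u) = -u/24 (z(u) = u*(-1/24) = -u/24)
s = 2119/1799 (s = -2119*(-1/1799) = 2119/1799 ≈ 1.1779)
-((4*(-15 - 22) + s) + z(-58)) = -((4*(-15 - 22) + 2119/1799) - 1/24*(-58)) = -((4*(-37) + 2119/1799) + 29/12) = -((-148 + 2119/1799) + 29/12) = -(-264133/1799 + 29/12) = -1*(-3117425/21588) = 3117425/21588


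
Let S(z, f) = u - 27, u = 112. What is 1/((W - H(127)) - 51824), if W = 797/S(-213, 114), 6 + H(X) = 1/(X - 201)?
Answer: -6290/325876157 ≈ -1.9302e-5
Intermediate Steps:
S(z, f) = 85 (S(z, f) = 112 - 27 = 85)
H(X) = -6 + 1/(-201 + X) (H(X) = -6 + 1/(X - 201) = -6 + 1/(-201 + X))
W = 797/85 ≈ 9.3765
1/((W - H(127)) - 51824) = 1/((797/85 - (1207 - 6*127)/(-201 + 127)) - 51824) = 1/((797/85 - (1207 - 762)/(-74)) - 51824) = 1/((797/85 - (-1)*445/74) - 51824) = 1/((797/85 - 1*(-445/74)) - 51824) = 1/((797/85 + 445/74) - 51824) = 1/(96803/6290 - 51824) = 1/(-325876157/6290) = -6290/325876157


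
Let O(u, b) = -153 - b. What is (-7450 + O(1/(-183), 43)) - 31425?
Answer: -39071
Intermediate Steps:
(-7450 + O(1/(-183), 43)) - 31425 = (-7450 + (-153 - 1*43)) - 31425 = (-7450 + (-153 - 43)) - 31425 = (-7450 - 196) - 31425 = -7646 - 31425 = -39071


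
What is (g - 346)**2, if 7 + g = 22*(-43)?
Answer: 1687401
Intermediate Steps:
g = -953 (g = -7 + 22*(-43) = -7 - 946 = -953)
(g - 346)**2 = (-953 - 346)**2 = (-1299)**2 = 1687401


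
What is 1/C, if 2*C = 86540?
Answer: 1/43270 ≈ 2.3111e-5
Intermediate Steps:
C = 43270 (C = (1/2)*86540 = 43270)
1/C = 1/43270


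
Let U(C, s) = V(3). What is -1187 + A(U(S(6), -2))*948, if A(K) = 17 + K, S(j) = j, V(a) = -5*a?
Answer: 709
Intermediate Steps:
U(C, s) = -15 (U(C, s) = -5*3 = -15)
-1187 + A(U(S(6), -2))*948 = -1187 + (17 - 15)*948 = -1187 + 2*948 = -1187 + 1896 = 709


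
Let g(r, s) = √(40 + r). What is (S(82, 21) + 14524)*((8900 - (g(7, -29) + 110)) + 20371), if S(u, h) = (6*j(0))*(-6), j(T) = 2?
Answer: 421434772 - 14452*√47 ≈ 4.2134e+8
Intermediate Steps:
S(u, h) = -72 (S(u, h) = (6*2)*(-6) = 12*(-6) = -72)
(S(82, 21) + 14524)*((8900 - (g(7, -29) + 110)) + 20371) = (-72 + 14524)*((8900 - (√(40 + 7) + 110)) + 20371) = 14452*((8900 - (√47 + 110)) + 20371) = 14452*((8900 - (110 + √47)) + 20371) = 14452*((8900 + (-110 - √47)) + 20371) = 14452*((8790 - √47) + 20371) = 14452*(29161 - √47) = 421434772 - 14452*√47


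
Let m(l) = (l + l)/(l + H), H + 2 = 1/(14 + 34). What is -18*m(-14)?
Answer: -24192/767 ≈ -31.541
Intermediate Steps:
H = -95/48 (H = -2 + 1/(14 + 34) = -2 + 1/48 = -95/48 ≈ -1.9792)
m(l) = 2*l/(-95/48 + l) (m(l) = (l + l)/(l - 95/48) = (2*l)/(-95/48 + l) = 2*l/(-95/48 + l))
-18*m(-14) = -1728*(-14)/(-95 + 48*(-14)) = -1728*(-14)/(-95 - 672) = -1728*(-14)/(-767) = -1728*(-14)*(-1)/767 = -18*1344/767 = -24192/767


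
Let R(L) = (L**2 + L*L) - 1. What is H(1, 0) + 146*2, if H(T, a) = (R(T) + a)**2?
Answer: 293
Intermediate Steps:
R(L) = -1 + 2*L**2 (R(L) = (L**2 + L**2) - 1 = 2*L**2 - 1 = -1 + 2*L**2)
H(T, a) = (-1 + a + 2*T**2)**2 (H(T, a) = ((-1 + 2*T**2) + a)**2 = (-1 + a + 2*T**2)**2)
H(1, 0) + 146*2 = (-1 + 0 + 2*1**2)**2 + 146*2 = (-1 + 0 + 2*1)**2 + 292 = (-1 + 0 + 2)**2 + 292 = 1**2 + 292 = 1 + 292 = 293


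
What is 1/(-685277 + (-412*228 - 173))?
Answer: -1/779386 ≈ -1.2831e-6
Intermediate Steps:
1/(-685277 + (-412*228 - 173)) = 1/(-685277 + (-93936 - 173)) = 1/(-685277 - 94109) = 1/(-779386) = -1/779386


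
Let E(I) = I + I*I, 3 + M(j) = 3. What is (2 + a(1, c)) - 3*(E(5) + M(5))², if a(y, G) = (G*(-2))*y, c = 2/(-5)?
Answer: -13486/5 ≈ -2697.2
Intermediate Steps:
M(j) = 0 (M(j) = -3 + 3 = 0)
E(I) = I + I²
c = -⅖ (c = 2*(-⅕) = -⅖ ≈ -0.40000)
a(y, G) = -2*G*y (a(y, G) = (-2*G)*y = -2*G*y)
(2 + a(1, c)) - 3*(E(5) + M(5))² = (2 - 2*(-⅖)*1) - 3*(5*(1 + 5) + 0)² = (2 + ⅘) - 3*(5*6 + 0)² = 14/5 - 3*(30 + 0)² = 14/5 - 3*30² = 14/5 - 3*900 = 14/5 - 2700 = -13486/5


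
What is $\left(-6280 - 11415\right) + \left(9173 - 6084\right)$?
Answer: $-14606$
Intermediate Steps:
$\left(-6280 - 11415\right) + \left(9173 - 6084\right) = -17695 + 3089 = -14606$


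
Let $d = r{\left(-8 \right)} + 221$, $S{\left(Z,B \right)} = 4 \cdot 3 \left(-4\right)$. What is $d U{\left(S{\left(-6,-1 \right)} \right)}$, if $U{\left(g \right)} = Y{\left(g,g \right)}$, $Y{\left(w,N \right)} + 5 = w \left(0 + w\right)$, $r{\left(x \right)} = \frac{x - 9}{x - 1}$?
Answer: $\frac{4611794}{9} \approx 5.1242 \cdot 10^{5}$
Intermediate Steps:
$S{\left(Z,B \right)} = -48$ ($S{\left(Z,B \right)} = 12 \left(-4\right) = -48$)
$r{\left(x \right)} = \frac{-9 + x}{-1 + x}$
$Y{\left(w,N \right)} = -5 + w^{2}$ ($Y{\left(w,N \right)} = -5 + w \left(0 + w\right) = -5 + w w = -5 + w^{2}$)
$U{\left(g \right)} = -5 + g^{2}$
$d = \frac{2006}{9}$ ($d = \frac{-9 - 8}{-1 - 8} + 221 = \frac{1}{-9} \left(-17\right) + 221 = \left(- \frac{1}{9}\right) \left(-17\right) + 221 = \frac{17}{9} + 221 = \frac{2006}{9} \approx 222.89$)
$d U{\left(S{\left(-6,-1 \right)} \right)} = \frac{2006 \left(-5 + \left(-48\right)^{2}\right)}{9} = \frac{2006 \left(-5 + 2304\right)}{9} = \frac{2006}{9} \cdot 2299 = \frac{4611794}{9}$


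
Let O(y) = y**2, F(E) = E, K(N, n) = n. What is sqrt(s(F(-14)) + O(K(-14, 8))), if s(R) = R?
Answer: 5*sqrt(2) ≈ 7.0711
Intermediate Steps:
sqrt(s(F(-14)) + O(K(-14, 8))) = sqrt(-14 + 8**2) = sqrt(-14 + 64) = sqrt(50) = 5*sqrt(2)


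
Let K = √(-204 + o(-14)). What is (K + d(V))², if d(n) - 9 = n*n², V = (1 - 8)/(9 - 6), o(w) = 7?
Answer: (-100 + 27*I*√197)²/729 ≈ -183.28 - 103.97*I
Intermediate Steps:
V = -7/3 ≈ -2.3333
d(n) = 9 + n³ (d(n) = 9 + n*n² = 9 + n³)
K = I*√197 (K = √(-204 + 7) = √(-197) = I*√197 ≈ 14.036*I)
(K + d(V))² = (I*√197 + (9 + (-7/3)³))² = (I*√197 + (9 - 343/27))² = (I*√197 - 100/27)² = (-100/27 + I*√197)²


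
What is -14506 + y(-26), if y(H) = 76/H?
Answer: -188616/13 ≈ -14509.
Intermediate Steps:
-14506 + y(-26) = -14506 + 76/(-26) = -14506 + 76*(-1/26) = -14506 - 38/13 = -188616/13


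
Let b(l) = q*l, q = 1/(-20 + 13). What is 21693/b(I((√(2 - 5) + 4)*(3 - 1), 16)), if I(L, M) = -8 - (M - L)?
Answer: 607404/67 + 151851*I*√3/134 ≈ 9065.7 + 1962.8*I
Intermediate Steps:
I(L, M) = -8 + L - M (I(L, M) = -8 + (L - M) = -8 + L - M)
q = -⅐ (q = 1/(-7) = -⅐ ≈ -0.14286)
b(l) = -l/7
21693/b(I((√(2 - 5) + 4)*(3 - 1), 16)) = 21693/((-(-8 + (√(2 - 5) + 4)*(3 - 1) - 1*16)/7)) = 21693/((-(-8 + (√(-3) + 4)*2 - 16)/7)) = 21693/((-(-8 + (I*√3 + 4)*2 - 16)/7)) = 21693/((-(-8 + (4 + I*√3)*2 - 16)/7)) = 21693/((-(-8 + (8 + 2*I*√3) - 16)/7)) = 21693/((-(-16 + 2*I*√3)/7)) = 21693/(16/7 - 2*I*√3/7)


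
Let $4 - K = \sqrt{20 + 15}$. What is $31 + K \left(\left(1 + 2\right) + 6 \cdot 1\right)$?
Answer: $67 - 9 \sqrt{35} \approx 13.755$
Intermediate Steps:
$K = 4 - \sqrt{35}$ ($K = 4 - \sqrt{20 + 15} = 4 - \sqrt{35} \approx -1.9161$)
$31 + K \left(\left(1 + 2\right) + 6 \cdot 1\right) = 31 + \left(4 - \sqrt{35}\right) \left(\left(1 + 2\right) + 6 \cdot 1\right) = 31 + \left(4 - \sqrt{35}\right) \left(3 + 6\right) = 31 + \left(4 - \sqrt{35}\right) 9 = 31 + \left(36 - 9 \sqrt{35}\right) = 67 - 9 \sqrt{35}$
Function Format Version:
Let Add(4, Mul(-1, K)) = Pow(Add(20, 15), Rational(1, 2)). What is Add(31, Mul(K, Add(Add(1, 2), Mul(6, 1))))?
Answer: Add(67, Mul(-9, Pow(35, Rational(1, 2)))) ≈ 13.755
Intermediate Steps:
K = Add(4, Mul(-1, Pow(35, Rational(1, 2)))) (K = Add(4, Mul(-1, Pow(Add(20, 15), Rational(1, 2)))) = Add(4, Mul(-1, Pow(35, Rational(1, 2)))) ≈ -1.9161)
Add(31, Mul(K, Add(Add(1, 2), Mul(6, 1)))) = Add(31, Mul(Add(4, Mul(-1, Pow(35, Rational(1, 2)))), Add(Add(1, 2), Mul(6, 1)))) = Add(31, Mul(Add(4, Mul(-1, Pow(35, Rational(1, 2)))), Add(3, 6))) = Add(31, Mul(Add(4, Mul(-1, Pow(35, Rational(1, 2)))), 9)) = Add(31, Add(36, Mul(-9, Pow(35, Rational(1, 2))))) = Add(67, Mul(-9, Pow(35, Rational(1, 2))))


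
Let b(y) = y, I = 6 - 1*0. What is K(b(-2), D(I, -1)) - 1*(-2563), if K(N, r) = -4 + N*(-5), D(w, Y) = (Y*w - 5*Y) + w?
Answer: 2569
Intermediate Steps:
I = 6 (I = 6 + 0 = 6)
D(w, Y) = w - 5*Y + Y*w (D(w, Y) = (-5*Y + Y*w) + w = w - 5*Y + Y*w)
K(N, r) = -4 - 5*N
K(b(-2), D(I, -1)) - 1*(-2563) = (-4 - 5*(-2)) - 1*(-2563) = (-4 + 10) + 2563 = 6 + 2563 = 2569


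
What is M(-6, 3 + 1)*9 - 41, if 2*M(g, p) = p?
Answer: -23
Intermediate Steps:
M(g, p) = p/2
M(-6, 3 + 1)*9 - 41 = ((3 + 1)/2)*9 - 41 = ((½)*4)*9 - 41 = 2*9 - 41 = 18 - 41 = -23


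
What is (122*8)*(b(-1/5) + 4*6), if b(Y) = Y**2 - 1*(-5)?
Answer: 708576/25 ≈ 28343.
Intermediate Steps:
b(Y) = 5 + Y**2 (b(Y) = Y**2 + 5 = 5 + Y**2)
(122*8)*(b(-1/5) + 4*6) = (122*8)*((5 + (-1/5)**2) + 4*6) = 976*((5 + (-1*1/5)**2) + 24) = 976*((5 + (-1/5)**2) + 24) = 976*((5 + 1/25) + 24) = 976*(126/25 + 24) = 976*(726/25) = 708576/25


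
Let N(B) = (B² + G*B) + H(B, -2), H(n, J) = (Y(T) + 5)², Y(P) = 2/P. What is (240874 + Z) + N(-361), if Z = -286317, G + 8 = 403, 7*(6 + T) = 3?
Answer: -87754796/1521 ≈ -57695.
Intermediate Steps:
T = -39/7 (T = -6 + (⅐)*3 = -6 + 3/7 = -39/7 ≈ -5.5714)
G = 395 (G = -8 + 403 = 395)
H(n, J) = 32761/1521 (H(n, J) = (2/(-39/7) + 5)² = (2*(-7/39) + 5)² = (-14/39 + 5)² = (181/39)² = 32761/1521)
N(B) = 32761/1521 + B² + 395*B (N(B) = (B² + 395*B) + 32761/1521 = 32761/1521 + B² + 395*B)
(240874 + Z) + N(-361) = (240874 - 286317) + (32761/1521 + (-361)² + 395*(-361)) = -45443 + (32761/1521 + 130321 - 142595) = -45443 - 18635993/1521 = -87754796/1521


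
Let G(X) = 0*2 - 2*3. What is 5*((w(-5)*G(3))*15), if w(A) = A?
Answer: 2250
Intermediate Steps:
G(X) = -6 (G(X) = 0 - 6 = -6)
5*((w(-5)*G(3))*15) = 5*(-5*(-6)*15) = 5*(30*15) = 5*450 = 2250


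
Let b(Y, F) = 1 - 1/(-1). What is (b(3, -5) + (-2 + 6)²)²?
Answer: 324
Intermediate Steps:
b(Y, F) = 2 (b(Y, F) = 1 - 1*(-1) = 1 + 1 = 2)
(b(3, -5) + (-2 + 6)²)² = (2 + (-2 + 6)²)² = (2 + 4²)² = (2 + 16)² = 18² = 324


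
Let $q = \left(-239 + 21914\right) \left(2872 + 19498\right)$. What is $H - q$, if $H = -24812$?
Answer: $-484894562$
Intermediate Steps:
$q = 484869750$ ($q = 21675 \cdot 22370 = 484869750$)
$H - q = -24812 - 484869750 = -484894562$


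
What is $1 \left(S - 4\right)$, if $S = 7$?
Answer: $3$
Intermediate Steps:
$1 \left(S - 4\right) = 1 \left(7 - 4\right) = 1 \cdot 3 = 3$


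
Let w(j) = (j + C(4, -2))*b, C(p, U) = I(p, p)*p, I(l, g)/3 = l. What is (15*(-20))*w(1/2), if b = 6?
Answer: -87300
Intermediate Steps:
I(l, g) = 3*l
C(p, U) = 3*p² (C(p, U) = (3*p)*p = 3*p²)
w(j) = 288 + 6*j (w(j) = (j + 3*4²)*6 = (j + 3*16)*6 = (j + 48)*6 = (48 + j)*6 = 288 + 6*j)
(15*(-20))*w(1/2) = (15*(-20))*(288 + 6/2) = -300*(288 + 6*(½)) = -300*(288 + 3) = -300*291 = -87300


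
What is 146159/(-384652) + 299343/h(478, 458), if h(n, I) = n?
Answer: 57536509817/91931828 ≈ 625.86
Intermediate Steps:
146159/(-384652) + 299343/h(478, 458) = 146159/(-384652) + 299343/478 = 146159*(-1/384652) + 299343*(1/478) = -146159/384652 + 299343/478 = 57536509817/91931828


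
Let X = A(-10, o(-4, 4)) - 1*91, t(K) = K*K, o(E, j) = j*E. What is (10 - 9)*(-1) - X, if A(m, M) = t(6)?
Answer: 54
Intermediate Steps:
o(E, j) = E*j
t(K) = K²
A(m, M) = 36 (A(m, M) = 6² = 36)
X = -55 (X = 36 - 1*91 = 36 - 91 = -55)
(10 - 9)*(-1) - X = (10 - 9)*(-1) - 1*(-55) = 1*(-1) + 55 = -1 + 55 = 54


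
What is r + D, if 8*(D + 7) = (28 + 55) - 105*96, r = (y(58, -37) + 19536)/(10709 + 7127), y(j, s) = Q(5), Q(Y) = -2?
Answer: -44787259/35672 ≈ -1255.5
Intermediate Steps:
y(j, s) = -2
r = 9767/8918 (r = (-2 + 19536)/(10709 + 7127) = 19534/17836 = 19534*(1/17836) = 9767/8918 ≈ 1.0952)
D = -10053/8 (D = -7 + ((28 + 55) - 105*96)/8 = -7 + (83 - 10080)/8 = -7 + (1/8)*(-9997) = -7 - 9997/8 = -10053/8 ≈ -1256.6)
r + D = 9767/8918 - 10053/8 = -44787259/35672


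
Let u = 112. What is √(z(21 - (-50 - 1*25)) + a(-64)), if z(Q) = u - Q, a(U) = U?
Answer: 4*I*√3 ≈ 6.9282*I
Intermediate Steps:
z(Q) = 112 - Q
√(z(21 - (-50 - 1*25)) + a(-64)) = √((112 - (21 - (-50 - 1*25))) - 64) = √((112 - (21 - (-50 - 25))) - 64) = √((112 - (21 - 1*(-75))) - 64) = √((112 - (21 + 75)) - 64) = √((112 - 1*96) - 64) = √((112 - 96) - 64) = √(16 - 64) = √(-48) = 4*I*√3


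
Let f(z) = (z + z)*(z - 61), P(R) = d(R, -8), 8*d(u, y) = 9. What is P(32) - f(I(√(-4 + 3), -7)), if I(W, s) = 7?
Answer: 6057/8 ≈ 757.13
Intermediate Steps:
d(u, y) = 9/8 (d(u, y) = (⅛)*9 = 9/8)
P(R) = 9/8
f(z) = 2*z*(-61 + z) (f(z) = (2*z)*(-61 + z) = 2*z*(-61 + z))
P(32) - f(I(√(-4 + 3), -7)) = 9/8 - 2*7*(-61 + 7) = 9/8 - 2*7*(-54) = 9/8 - 1*(-756) = 9/8 + 756 = 6057/8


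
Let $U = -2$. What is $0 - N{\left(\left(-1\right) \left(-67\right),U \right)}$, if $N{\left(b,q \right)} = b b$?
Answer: $-4489$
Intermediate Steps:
$N{\left(b,q \right)} = b^{2}$
$0 - N{\left(\left(-1\right) \left(-67\right),U \right)} = 0 - \left(\left(-1\right) \left(-67\right)\right)^{2} = 0 - 67^{2} = 0 - 4489 = -4489$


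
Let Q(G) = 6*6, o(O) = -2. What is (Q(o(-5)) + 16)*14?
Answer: 728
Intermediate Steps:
Q(G) = 36
(Q(o(-5)) + 16)*14 = (36 + 16)*14 = 52*14 = 728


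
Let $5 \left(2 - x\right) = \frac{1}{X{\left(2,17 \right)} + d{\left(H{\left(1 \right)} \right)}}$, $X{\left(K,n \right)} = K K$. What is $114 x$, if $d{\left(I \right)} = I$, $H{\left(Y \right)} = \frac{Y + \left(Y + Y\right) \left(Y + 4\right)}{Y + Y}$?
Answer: $\frac{1128}{5} \approx 225.6$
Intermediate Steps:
$X{\left(K,n \right)} = K^{2}$
$H{\left(Y \right)} = \frac{Y + 2 Y \left(4 + Y\right)}{2 Y}$
$x = \frac{188}{95}$ ($x = 2 - \frac{1}{5 \left(2^{2} + \left(\frac{9}{2} + 1\right)\right)} = 2 - \frac{1}{5 \left(4 + \frac{11}{2}\right)} = 2 - \frac{1}{5 \cdot \frac{19}{2}} = 2 - \frac{2}{95} = \frac{188}{95} \approx 1.9789$)
$114 x = 114 \cdot \frac{188}{95} = \frac{1128}{5}$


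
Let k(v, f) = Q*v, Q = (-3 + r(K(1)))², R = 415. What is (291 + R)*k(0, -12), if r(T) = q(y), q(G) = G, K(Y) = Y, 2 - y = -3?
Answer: 0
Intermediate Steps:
y = 5 (y = 2 - 1*(-3) = 2 + 3 = 5)
r(T) = 5
Q = 4 (Q = (-3 + 5)² = 2² = 4)
k(v, f) = 4*v
(291 + R)*k(0, -12) = (291 + 415)*(4*0) = 706*0 = 0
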